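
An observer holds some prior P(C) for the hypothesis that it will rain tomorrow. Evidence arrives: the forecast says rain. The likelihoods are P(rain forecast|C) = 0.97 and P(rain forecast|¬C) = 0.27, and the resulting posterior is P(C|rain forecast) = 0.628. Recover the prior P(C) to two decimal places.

In odds form, posterior odds = prior odds × likelihood ratio, so prior odds = posterior odds ÷ LR.
Posterior odds = 0.628/(1−0.628) = 1.6882. LR = 0.97/0.27 = 3.5926.
Prior odds = 1.6882/3.5926 = 0.4699, so P(C) = 0.4699/(1+0.4699) ≈ 0.32.

P(C) = 0.32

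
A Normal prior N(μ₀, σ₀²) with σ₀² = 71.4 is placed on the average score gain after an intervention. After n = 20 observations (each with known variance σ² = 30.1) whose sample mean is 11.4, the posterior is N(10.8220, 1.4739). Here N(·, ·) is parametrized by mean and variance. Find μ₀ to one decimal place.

The posterior mean is a precision-weighted average: μ_n = (τ₀μ₀ + τ_data·x̄)/(τ₀+τ_data), with τ₀=1/σ₀² and τ_data=n/σ².
Here τ₀ = 1/71.4 = 0.014006 and τ_data = 20/30.1 = 0.664452, so τ_n = 0.678458.
Rearranging for μ₀: μ₀ = (μ_n·τ_n − τ_data·x̄)/τ₀ = (10.8220·0.678458 − 0.664452·11.4) / 0.014006 = -0.232480/0.014006 ≈ -16.6.

μ₀ = -16.6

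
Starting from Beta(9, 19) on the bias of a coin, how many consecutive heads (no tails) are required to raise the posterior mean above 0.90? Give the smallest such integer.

k = 163

After k heads and 0 tails the posterior is Beta(9+k, 19), with mean (9+k)/(9+19+k).
Set (9+k)/(28+k) > 0.90 and solve: k > (0.90·28 − 9)/(1 − 0.90) = 162.000.
The smallest integer exceeding 162.000 is 163.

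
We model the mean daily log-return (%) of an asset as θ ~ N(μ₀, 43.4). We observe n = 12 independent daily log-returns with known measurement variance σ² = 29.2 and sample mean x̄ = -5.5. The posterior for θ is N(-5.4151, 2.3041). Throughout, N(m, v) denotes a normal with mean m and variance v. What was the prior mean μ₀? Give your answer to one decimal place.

μ₀ = -3.9

With known observation variance, the Normal–Normal posterior has precision τ_n = τ₀ + n/σ² and mean μ_n = (τ₀μ₀ + (n/σ²)x̄)/τ_n.
Here τ₀ = 1/43.4 = 0.023041 and τ_data = 12/29.2 = 0.410959, so τ_n = 0.434000.
Rearranging for μ₀: μ₀ = (μ_n·τ_n − τ_data·x̄)/τ₀ = (-5.4151·0.434000 − 0.410959·-5.5) / 0.023041 = -0.089879/0.023041 ≈ -3.9.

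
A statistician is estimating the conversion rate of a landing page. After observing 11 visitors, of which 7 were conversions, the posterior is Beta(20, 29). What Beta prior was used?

Beta is conjugate to the binomial likelihood: posterior = Beta(a+s, b+f).
Subtract the data counts: 20−7=13, 29−4=25.

Beta(13, 25)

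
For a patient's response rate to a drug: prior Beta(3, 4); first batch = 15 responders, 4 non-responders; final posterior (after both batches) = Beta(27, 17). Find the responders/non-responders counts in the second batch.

Sequential conjugate updates are equivalent to a single update on the pooled data, so total successes = posterior α − prior α and total failures = posterior β − prior β.
Total across both batches: 27−3=24 responders, 17−4=13 non-responders.
Subtract the first batch: 24−15=9 responders and 13−4=9 non-responders.

9 responders and 9 non-responders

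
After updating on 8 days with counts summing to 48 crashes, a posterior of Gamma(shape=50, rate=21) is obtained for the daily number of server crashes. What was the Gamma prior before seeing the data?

A Gamma(α, β) prior (rate parametrization) on a Poisson rate with n observations summing to S gives posterior Gamma(α+S, β+n).
So α = 50 − 48 = 2 and β = 21 − 8 = 13.

Gamma(shape=2, rate=13)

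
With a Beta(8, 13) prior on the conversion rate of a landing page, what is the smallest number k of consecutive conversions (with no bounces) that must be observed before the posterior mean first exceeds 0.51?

k = 6

After k conversions and 0 bounces the posterior is Beta(8+k, 13), with mean (8+k)/(8+13+k).
Set (8+k)/(21+k) > 0.51 and solve: k > (0.51·21 − 8)/(1 − 0.51) = 5.531.
The smallest integer exceeding 5.531 is 6, and checking k=6: (14)/(27) = 0.5185 > 0.51.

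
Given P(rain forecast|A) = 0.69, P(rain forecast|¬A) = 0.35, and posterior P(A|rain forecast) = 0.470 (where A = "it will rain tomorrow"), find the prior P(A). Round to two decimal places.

In odds form, posterior odds = prior odds × likelihood ratio, so prior odds = posterior odds ÷ LR.
Posterior odds = 0.470/(1−0.470) = 0.8868. LR = 0.69/0.35 = 1.9714.
Prior odds = 0.8868/1.9714 = 0.4498, so P(A) = 0.4498/(1+0.4498) ≈ 0.31.

P(A) = 0.31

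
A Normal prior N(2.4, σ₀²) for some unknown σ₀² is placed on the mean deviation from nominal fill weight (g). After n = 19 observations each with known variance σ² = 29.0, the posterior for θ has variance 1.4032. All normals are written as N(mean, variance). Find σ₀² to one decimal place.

σ₀² = 17.4

For the Normal–Normal model with known σ², precisions add: τ_n = τ₀ + n/σ².
So 1/σ₀² = 1/1.4032 − 19/29.0 = 0.712657 − 0.655172 = 0.057485.
Hence σ₀² = 1/0.057485 ≈ 17.4.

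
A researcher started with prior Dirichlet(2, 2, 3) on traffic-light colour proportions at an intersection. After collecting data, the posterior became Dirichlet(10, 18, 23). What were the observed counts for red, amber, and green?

For a Dirichlet(α) prior with multinomial counts c, the posterior is Dirichlet(α + c) componentwise.
Counts are posterior − prior componentwise: 10−2=8, 18−2=16, 23−3=20.

counts (8, 16, 20)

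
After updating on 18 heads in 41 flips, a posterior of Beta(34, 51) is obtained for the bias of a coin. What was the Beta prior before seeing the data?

Beta(16, 28)

Under Beta–binomial conjugacy the posterior parameters are (a+s, b+f).
So a = 34 − 18 = 16 and b = 51 − 23 = 28.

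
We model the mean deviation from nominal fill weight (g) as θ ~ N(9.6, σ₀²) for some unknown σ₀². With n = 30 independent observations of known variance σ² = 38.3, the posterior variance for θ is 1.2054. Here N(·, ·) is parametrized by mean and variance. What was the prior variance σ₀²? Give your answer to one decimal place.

σ₀² = 21.6

Posterior precision equals prior precision plus data precision: 1/σ_n² = 1/σ₀² + n/σ².
So 1/σ₀² = 1/1.2054 − 30/38.3 = 0.829600 − 0.783290 = 0.046310.
Hence σ₀² = 1/0.046310 ≈ 21.6.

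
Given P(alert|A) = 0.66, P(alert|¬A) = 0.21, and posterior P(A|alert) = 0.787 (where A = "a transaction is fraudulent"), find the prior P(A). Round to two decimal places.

Bayes' rule in odds form gives O(A|E) = O(A)·[P(E|A)/P(E|¬A)], hence O(A) = O(A|E)/LR.
Posterior odds = 0.787/(1−0.787) = 3.6948. LR = 0.66/0.21 = 3.1429.
Prior odds = 3.6948/3.1429 = 1.1756, so P(A) = 1.1756/(1+1.1756) ≈ 0.54.

P(A) = 0.54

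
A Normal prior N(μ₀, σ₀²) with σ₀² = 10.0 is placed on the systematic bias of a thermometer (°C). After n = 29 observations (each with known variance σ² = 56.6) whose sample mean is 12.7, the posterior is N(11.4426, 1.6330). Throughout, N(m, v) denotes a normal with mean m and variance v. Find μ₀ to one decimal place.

With known observation variance, the Normal–Normal posterior has precision τ_n = τ₀ + n/σ² and mean μ_n = (τ₀μ₀ + (n/σ²)x̄)/τ_n.
Here τ₀ = 1/10.0 = 0.100000 and τ_data = 29/56.6 = 0.512367, so τ_n = 0.612367.
Rearranging for μ₀: μ₀ = (μ_n·τ_n − τ_data·x̄)/τ₀ = (11.4426·0.612367 − 0.512367·12.7) / 0.100000 = 0.500010/0.100000 ≈ 5.0.

μ₀ = 5.0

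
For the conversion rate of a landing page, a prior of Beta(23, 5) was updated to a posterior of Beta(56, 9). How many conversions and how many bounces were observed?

33 conversions and 4 bounces

A Beta(α, β) prior with s successes and f failures in binomial data gives a Beta(α+s, β+f) posterior.
So s = 56 − 23 = 33 and f = 9 − 5 = 4.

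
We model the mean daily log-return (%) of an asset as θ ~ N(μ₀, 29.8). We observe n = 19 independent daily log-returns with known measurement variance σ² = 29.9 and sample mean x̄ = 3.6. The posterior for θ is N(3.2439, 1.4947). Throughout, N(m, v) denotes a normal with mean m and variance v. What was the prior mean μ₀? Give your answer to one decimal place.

With known observation variance, the Normal–Normal posterior has precision τ_n = τ₀ + n/σ² and mean μ_n = (τ₀μ₀ + (n/σ²)x̄)/τ_n.
Here τ₀ = 1/29.8 = 0.033557 and τ_data = 19/29.9 = 0.635452, so τ_n = 0.669009.
Rearranging for μ₀: μ₀ = (μ_n·τ_n − τ_data·x̄)/τ₀ = (3.2439·0.669009 − 0.635452·3.6) / 0.033557 = -0.117429/0.033557 ≈ -3.5.

μ₀ = -3.5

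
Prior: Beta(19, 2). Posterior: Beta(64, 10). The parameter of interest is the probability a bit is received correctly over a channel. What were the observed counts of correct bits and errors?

A Beta(α, β) prior with s successes and f failures in binomial data gives a Beta(α+s, β+f) posterior.
Match parameters: s=64−19=45, f=10−2=8.

45 correct bits and 8 errors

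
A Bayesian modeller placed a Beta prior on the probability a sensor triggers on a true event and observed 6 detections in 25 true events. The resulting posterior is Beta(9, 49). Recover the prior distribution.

Beta is conjugate to the binomial likelihood: posterior = Beta(α+s, β+f).
Subtract the data counts: 9−6=3, 49−19=30.

Beta(3, 30)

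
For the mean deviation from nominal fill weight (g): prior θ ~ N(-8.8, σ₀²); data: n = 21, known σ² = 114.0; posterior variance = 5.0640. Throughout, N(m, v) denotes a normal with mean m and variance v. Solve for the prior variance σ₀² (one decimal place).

σ₀² = 75.4

Posterior precision equals prior precision plus data precision: 1/σ_n² = 1/σ₀² + n/σ².
So 1/σ₀² = 1/5.0640 − 21/114.0 = 0.197472 − 0.184211 = 0.013261.
Hence σ₀² = 1/0.013261 ≈ 75.4.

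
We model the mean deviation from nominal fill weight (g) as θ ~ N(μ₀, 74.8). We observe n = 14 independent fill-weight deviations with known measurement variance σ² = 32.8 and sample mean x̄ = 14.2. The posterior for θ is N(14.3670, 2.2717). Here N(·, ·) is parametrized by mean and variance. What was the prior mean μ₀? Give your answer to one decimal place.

μ₀ = 19.7

The posterior mean is a precision-weighted average: μ_n = (τ₀μ₀ + τ_data·x̄)/(τ₀+τ_data), with τ₀=1/σ₀² and τ_data=n/σ².
Here τ₀ = 1/74.8 = 0.013369 and τ_data = 14/32.8 = 0.426829, so τ_n = 0.440198.
Rearranging for μ₀: μ₀ = (μ_n·τ_n − τ_data·x̄)/τ₀ = (14.3670·0.440198 − 0.426829·14.2) / 0.013369 = 0.263353/0.013369 ≈ 19.7.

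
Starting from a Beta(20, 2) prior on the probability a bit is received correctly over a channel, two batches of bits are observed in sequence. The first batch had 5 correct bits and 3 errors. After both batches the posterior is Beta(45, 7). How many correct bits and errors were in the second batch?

20 correct bits and 2 errors

Because Beta–binomial updating is additive in the counts, the combined data contributed (α_post−α_prior, β_post−β_prior) successes and failures.
Total across both batches: 45−20=25 correct bits, 7−2=5 errors.
Subtract the first batch: 25−5=20 correct bits and 5−3=2 errors.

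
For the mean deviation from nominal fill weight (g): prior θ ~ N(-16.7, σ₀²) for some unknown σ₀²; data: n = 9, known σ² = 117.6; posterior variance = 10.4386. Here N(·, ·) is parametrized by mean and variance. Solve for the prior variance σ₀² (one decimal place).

Posterior precision equals prior precision plus data precision: 1/σ_n² = 1/σ₀² + n/σ².
So 1/σ₀² = 1/10.4386 − 9/117.6 = 0.095798 − 0.076531 = 0.019267.
Hence σ₀² = 1/0.019267 ≈ 51.9.

σ₀² = 51.9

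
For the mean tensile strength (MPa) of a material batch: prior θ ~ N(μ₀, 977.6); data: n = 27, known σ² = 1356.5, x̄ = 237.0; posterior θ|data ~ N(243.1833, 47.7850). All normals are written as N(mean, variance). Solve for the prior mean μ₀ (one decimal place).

With known observation variance, the Normal–Normal posterior has precision τ_n = τ₀ + n/σ² and mean μ_n = (τ₀μ₀ + (n/σ²)x̄)/τ_n.
Here τ₀ = 1/977.6 = 0.001023 and τ_data = 27/1356.5 = 0.019904, so τ_n = 0.020927.
Rearranging for μ₀: μ₀ = (μ_n·τ_n − τ_data·x̄)/τ₀ = (243.1833·0.020927 − 0.019904·237.0) / 0.001023 = 0.371849/0.001023 ≈ 363.5.

μ₀ = 363.5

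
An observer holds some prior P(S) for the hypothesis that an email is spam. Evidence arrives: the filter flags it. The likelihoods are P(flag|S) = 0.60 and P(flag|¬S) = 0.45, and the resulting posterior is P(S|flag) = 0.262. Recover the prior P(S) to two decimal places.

Bayes' rule in odds form gives O(S|E) = O(S)·[P(E|S)/P(E|¬S)], hence O(S) = O(S|E)/LR.
Posterior odds = 0.262/(1−0.262) = 0.3550. LR = 0.60/0.45 = 1.3333.
Prior odds = 0.3550/1.3333 = 0.2663, so P(S) = 0.2663/(1+0.2663) ≈ 0.21.

P(S) = 0.21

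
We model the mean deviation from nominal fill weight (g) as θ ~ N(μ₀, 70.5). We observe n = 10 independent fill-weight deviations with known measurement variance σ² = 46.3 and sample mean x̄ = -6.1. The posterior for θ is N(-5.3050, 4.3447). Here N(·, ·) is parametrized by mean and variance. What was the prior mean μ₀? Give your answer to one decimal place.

The posterior mean is a precision-weighted average: μ_n = (τ₀μ₀ + τ_data·x̄)/(τ₀+τ_data), with τ₀=1/σ₀² and τ_data=n/σ².
Here τ₀ = 1/70.5 = 0.014184 and τ_data = 10/46.3 = 0.215983, so τ_n = 0.230167.
Rearranging for μ₀: μ₀ = (μ_n·τ_n − τ_data·x̄)/τ₀ = (-5.3050·0.230167 − 0.215983·-6.1) / 0.014184 = 0.096460/0.014184 ≈ 6.8.

μ₀ = 6.8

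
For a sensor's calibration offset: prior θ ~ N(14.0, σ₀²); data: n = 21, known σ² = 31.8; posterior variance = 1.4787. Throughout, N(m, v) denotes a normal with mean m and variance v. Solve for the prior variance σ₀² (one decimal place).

Posterior precision equals prior precision plus data precision: 1/σ_n² = 1/σ₀² + n/σ².
So 1/σ₀² = 1/1.4787 − 21/31.8 = 0.676270 − 0.660377 = 0.015893.
Hence σ₀² = 1/0.015893 ≈ 62.9.

σ₀² = 62.9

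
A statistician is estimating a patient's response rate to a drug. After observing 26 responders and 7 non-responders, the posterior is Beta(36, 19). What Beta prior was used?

Beta(10, 12)

Beta is conjugate to the binomial likelihood: posterior = Beta(a+s, b+f).
So a = 36 − 26 = 10 and b = 19 − 7 = 12.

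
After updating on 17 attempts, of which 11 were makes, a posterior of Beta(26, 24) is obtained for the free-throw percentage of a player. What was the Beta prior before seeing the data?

Under Beta–binomial conjugacy the posterior parameters are (a+s, b+f).
So a = 26 − 11 = 15 and b = 24 − 6 = 18.

Beta(15, 18)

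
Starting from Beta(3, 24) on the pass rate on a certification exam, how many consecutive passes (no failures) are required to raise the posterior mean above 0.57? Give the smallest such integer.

k = 29

After k passes and 0 failures the posterior is Beta(3+k, 24), with mean (3+k)/(3+24+k).
Set (3+k)/(27+k) > 0.57 and solve: k > (0.57·27 − 3)/(1 − 0.57) = 28.814.
The smallest integer exceeding 28.814 is 29.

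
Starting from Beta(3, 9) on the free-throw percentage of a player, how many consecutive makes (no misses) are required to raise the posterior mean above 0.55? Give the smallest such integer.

k = 9

After k makes and 0 misses the posterior is Beta(3+k, 9), with mean (3+k)/(3+9+k).
Set (3+k)/(12+k) > 0.55 and solve: k > (0.55·12 − 3)/(1 − 0.55) = 8.000.
The smallest integer exceeding 8.000 is 9.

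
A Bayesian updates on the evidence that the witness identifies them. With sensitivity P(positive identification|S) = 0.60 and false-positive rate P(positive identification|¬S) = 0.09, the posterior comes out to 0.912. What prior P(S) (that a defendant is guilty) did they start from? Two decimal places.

Bayes' rule in odds form gives O(S|E) = O(S)·[P(E|S)/P(E|¬S)], hence O(S) = O(S|E)/LR.
Posterior odds = 0.912/(1−0.912) = 10.3636. LR = 0.60/0.09 = 6.6667.
Prior odds = 10.3636/6.6667 = 1.5545, so P(S) = 1.5545/(1+1.5545) ≈ 0.61.

P(S) = 0.61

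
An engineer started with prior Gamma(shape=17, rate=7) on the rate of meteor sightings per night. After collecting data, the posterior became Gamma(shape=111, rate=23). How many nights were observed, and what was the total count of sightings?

Gamma–Poisson conjugacy: posterior shape = α + Σxᵢ, posterior rate = β + n.
Matching: Σxᵢ = 111 − 17 = 94 and n = 23 − 7 = 16.

n = 16 nights with total 94 sightings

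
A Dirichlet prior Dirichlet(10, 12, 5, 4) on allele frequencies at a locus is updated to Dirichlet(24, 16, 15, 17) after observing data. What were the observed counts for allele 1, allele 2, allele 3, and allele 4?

For a Dirichlet(α) prior with multinomial counts c, the posterior is Dirichlet(α + c) componentwise.
Counts are posterior − prior componentwise: 24−10=14, 16−12=4, 15−5=10, 17−4=13.

counts (14, 4, 10, 13)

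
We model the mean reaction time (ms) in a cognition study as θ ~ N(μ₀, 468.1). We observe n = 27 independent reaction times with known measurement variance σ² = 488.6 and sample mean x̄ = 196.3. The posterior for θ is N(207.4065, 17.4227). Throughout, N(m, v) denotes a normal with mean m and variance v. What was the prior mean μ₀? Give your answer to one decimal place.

The posterior mean is a precision-weighted average: μ_n = (τ₀μ₀ + τ_data·x̄)/(τ₀+τ_data), with τ₀=1/σ₀² and τ_data=n/σ².
Here τ₀ = 1/468.1 = 0.002136 and τ_data = 27/488.6 = 0.055260, so τ_n = 0.057396.
Rearranging for μ₀: μ₀ = (μ_n·τ_n − τ_data·x̄)/τ₀ = (207.4065·0.057396 − 0.055260·196.3) / 0.002136 = 1.056765/0.002136 ≈ 494.7.

μ₀ = 494.7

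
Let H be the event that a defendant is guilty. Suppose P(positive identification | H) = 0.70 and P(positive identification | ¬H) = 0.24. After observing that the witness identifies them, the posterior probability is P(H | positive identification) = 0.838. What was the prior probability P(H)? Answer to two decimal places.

P(H) = 0.64

Bayes' rule in odds form gives O(H|E) = O(H)·[P(E|H)/P(E|¬H)], hence O(H) = O(H|E)/LR.
Posterior odds = 0.838/(1−0.838) = 5.1728. LR = 0.70/0.24 = 2.9167.
Prior odds = 5.1728/2.9167 = 1.7735, so P(H) = 1.7735/(1+1.7735) ≈ 0.64.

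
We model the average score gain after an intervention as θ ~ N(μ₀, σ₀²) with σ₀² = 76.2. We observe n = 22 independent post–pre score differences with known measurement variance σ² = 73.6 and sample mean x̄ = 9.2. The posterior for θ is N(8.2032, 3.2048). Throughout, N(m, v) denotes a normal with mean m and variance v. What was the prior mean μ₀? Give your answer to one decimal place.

μ₀ = -14.5

The posterior mean is a precision-weighted average: μ_n = (τ₀μ₀ + τ_data·x̄)/(τ₀+τ_data), with τ₀=1/σ₀² and τ_data=n/σ².
Here τ₀ = 1/76.2 = 0.013123 and τ_data = 22/73.6 = 0.298913, so τ_n = 0.312036.
Rearranging for μ₀: μ₀ = (μ_n·τ_n − τ_data·x̄)/τ₀ = (8.2032·0.312036 − 0.298913·9.2) / 0.013123 = -0.190306/0.013123 ≈ -14.5.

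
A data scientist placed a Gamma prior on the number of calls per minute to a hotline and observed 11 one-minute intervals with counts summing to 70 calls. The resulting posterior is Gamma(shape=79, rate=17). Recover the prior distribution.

A Gamma(α, β) prior (rate parametrization) on a Poisson rate with n observations summing to S gives posterior Gamma(α+S, β+n).
So α = 79 − 70 = 9 and β = 17 − 11 = 6.

Gamma(shape=9, rate=6)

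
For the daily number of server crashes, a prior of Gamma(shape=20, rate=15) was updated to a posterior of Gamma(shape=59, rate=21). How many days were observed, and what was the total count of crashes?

A Gamma(α, β) prior (rate parametrization) on a Poisson rate with n observations summing to S gives posterior Gamma(α+S, β+n).
Matching: Σxᵢ = 59 − 20 = 39 and n = 21 − 15 = 6.

n = 6 days with total 39 crashes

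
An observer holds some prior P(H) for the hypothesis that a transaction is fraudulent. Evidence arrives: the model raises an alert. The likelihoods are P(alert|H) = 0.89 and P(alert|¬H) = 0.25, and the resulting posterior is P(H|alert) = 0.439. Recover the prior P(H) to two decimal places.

In odds form, posterior odds = prior odds × likelihood ratio, so prior odds = posterior odds ÷ LR.
Posterior odds = 0.439/(1−0.439) = 0.7825. LR = 0.89/0.25 = 3.5600.
Prior odds = 0.7825/3.5600 = 0.2198, so P(H) = 0.2198/(1+0.2198) ≈ 0.18.

P(H) = 0.18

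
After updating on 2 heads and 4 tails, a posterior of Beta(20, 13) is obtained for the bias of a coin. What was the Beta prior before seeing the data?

Beta(18, 9)

Under Beta–binomial conjugacy the posterior parameters are (a+s, b+f).
So a = 20 − 2 = 18 and b = 13 − 4 = 9.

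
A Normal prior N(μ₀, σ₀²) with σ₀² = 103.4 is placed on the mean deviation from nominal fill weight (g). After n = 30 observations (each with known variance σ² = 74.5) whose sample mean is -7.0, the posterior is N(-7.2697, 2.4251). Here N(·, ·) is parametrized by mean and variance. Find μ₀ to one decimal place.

μ₀ = -18.5

The posterior mean is a precision-weighted average: μ_n = (τ₀μ₀ + τ_data·x̄)/(τ₀+τ_data), with τ₀=1/σ₀² and τ_data=n/σ².
Here τ₀ = 1/103.4 = 0.009671 and τ_data = 30/74.5 = 0.402685, so τ_n = 0.412356.
Rearranging for μ₀: μ₀ = (μ_n·τ_n − τ_data·x̄)/τ₀ = (-7.2697·0.412356 − 0.402685·-7.0) / 0.009671 = -0.178909/0.009671 ≈ -18.5.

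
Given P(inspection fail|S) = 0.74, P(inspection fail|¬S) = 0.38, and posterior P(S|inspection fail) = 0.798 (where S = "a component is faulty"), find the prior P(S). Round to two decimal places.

Bayes' rule in odds form gives O(S|E) = O(S)·[P(E|S)/P(E|¬S)], hence O(S) = O(S|E)/LR.
Posterior odds = 0.798/(1−0.798) = 3.9505. LR = 0.74/0.38 = 1.9474.
Prior odds = 3.9505/1.9474 = 2.0286, so P(S) = 2.0286/(1+2.0286) ≈ 0.67.

P(S) = 0.67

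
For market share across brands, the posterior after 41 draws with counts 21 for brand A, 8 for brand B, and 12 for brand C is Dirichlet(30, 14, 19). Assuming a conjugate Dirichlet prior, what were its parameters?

Dirichlet(9, 6, 7)

For a Dirichlet(α) prior with multinomial counts c, the posterior is Dirichlet(α + c) componentwise.
Subtract each count from the matching posterior parameter: 30−21=9, 14−8=6, 19−12=7.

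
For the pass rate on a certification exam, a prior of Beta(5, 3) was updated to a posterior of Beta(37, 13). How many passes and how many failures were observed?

32 passes and 10 failures

A Beta(α, β) prior with s successes and f failures in binomial data gives a Beta(α+s, β+f) posterior.
Match parameters: s=37−5=32, f=13−3=10.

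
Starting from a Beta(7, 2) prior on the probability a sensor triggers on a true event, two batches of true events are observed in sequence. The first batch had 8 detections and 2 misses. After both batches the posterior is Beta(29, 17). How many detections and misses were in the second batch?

Sequential conjugate updates are equivalent to a single update on the pooled data, so total successes = posterior α − prior α and total failures = posterior β − prior β.
Total across both batches: 29−7=22 detections, 17−2=15 misses.
Subtract the first batch: 22−8=14 detections and 15−2=13 misses.

14 detections and 13 misses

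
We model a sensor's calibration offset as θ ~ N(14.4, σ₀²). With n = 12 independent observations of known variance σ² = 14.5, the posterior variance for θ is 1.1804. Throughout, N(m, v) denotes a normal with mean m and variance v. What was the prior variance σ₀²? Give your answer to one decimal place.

For the Normal–Normal model with known σ², precisions add: τ_n = τ₀ + n/σ².
So 1/σ₀² = 1/1.1804 − 12/14.5 = 0.847170 − 0.827586 = 0.019584.
Hence σ₀² = 1/0.019584 ≈ 51.1.

σ₀² = 51.1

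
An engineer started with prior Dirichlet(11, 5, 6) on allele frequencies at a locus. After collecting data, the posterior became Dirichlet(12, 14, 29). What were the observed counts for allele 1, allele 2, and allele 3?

counts (1, 9, 23)

For a Dirichlet(α) prior with multinomial counts c, the posterior is Dirichlet(α + c) componentwise.
Counts are posterior − prior componentwise: 12−11=1, 14−5=9, 29−6=23.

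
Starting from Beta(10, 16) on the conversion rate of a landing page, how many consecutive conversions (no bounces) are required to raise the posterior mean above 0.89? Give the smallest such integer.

k = 120

After k conversions and 0 bounces the posterior is Beta(10+k, 16), with mean (10+k)/(10+16+k).
Set (10+k)/(26+k) > 0.89 and solve: k > (0.89·26 − 10)/(1 − 0.89) = 119.455.
The smallest integer exceeding 119.455 is 120.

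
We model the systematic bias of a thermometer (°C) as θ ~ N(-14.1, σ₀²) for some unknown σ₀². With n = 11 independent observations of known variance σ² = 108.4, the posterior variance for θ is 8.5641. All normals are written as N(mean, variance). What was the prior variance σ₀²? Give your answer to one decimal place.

Posterior precision equals prior precision plus data precision: 1/σ_n² = 1/σ₀² + n/σ².
So 1/σ₀² = 1/8.5641 − 11/108.4 = 0.116767 − 0.101476 = 0.015291.
Hence σ₀² = 1/0.015291 ≈ 65.4.

σ₀² = 65.4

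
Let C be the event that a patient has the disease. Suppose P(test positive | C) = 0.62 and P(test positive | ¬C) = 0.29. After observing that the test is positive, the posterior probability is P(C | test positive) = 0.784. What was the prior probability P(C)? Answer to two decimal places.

P(C) = 0.63

Bayes' rule in odds form gives O(C|E) = O(C)·[P(E|C)/P(E|¬C)], hence O(C) = O(C|E)/LR.
Posterior odds = 0.784/(1−0.784) = 3.6296. LR = 0.62/0.29 = 2.1379.
Prior odds = 3.6296/2.1379 = 1.6977, so P(C) = 1.6977/(1+1.6977) ≈ 0.63.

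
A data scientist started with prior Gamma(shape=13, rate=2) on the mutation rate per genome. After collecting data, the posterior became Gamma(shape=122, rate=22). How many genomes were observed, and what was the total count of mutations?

n = 20 genomes with total 109 mutations

A Gamma(α, β) prior (rate parametrization) on a Poisson rate with n observations summing to S gives posterior Gamma(α+S, β+n).
Matching: Σxᵢ = 122 − 13 = 109 and n = 22 − 2 = 20.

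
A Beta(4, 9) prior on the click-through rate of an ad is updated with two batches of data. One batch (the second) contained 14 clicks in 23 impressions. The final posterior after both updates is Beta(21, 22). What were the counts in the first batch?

3 clicks and 4 non-clicks

Sequential conjugate updates are equivalent to a single update on the pooled data, so total successes = posterior α − prior α and total failures = posterior β − prior β.
Total across both batches: 21−4=17 clicks, 22−9=13 non-clicks.
Subtract the second batch: 17−14=3 clicks and 13−9=4 non-clicks.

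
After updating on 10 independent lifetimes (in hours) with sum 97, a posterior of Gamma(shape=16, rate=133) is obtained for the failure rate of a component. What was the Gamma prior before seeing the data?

Gamma–exponential conjugacy: posterior shape = α + n, posterior rate = β + Σtᵢ.
So α = 16 − 10 = 6 and β = 133 − 97 = 36.

Gamma(shape=6, rate=36)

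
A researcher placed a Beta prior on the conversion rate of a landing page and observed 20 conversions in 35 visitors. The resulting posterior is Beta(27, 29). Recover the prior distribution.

Beta(7, 14)

Beta is conjugate to the binomial likelihood: posterior = Beta(a+s, b+f).
Subtract the data counts: 27−20=7, 29−15=14.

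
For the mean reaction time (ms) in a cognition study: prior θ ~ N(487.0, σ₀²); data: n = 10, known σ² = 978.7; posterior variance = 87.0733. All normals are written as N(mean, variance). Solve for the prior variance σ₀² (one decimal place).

Posterior precision equals prior precision plus data precision: 1/σ_n² = 1/σ₀² + n/σ².
So 1/σ₀² = 1/87.0733 − 10/978.7 = 0.011485 − 0.010218 = 0.001267.
Hence σ₀² = 1/0.001267 ≈ 789.3.

σ₀² = 789.3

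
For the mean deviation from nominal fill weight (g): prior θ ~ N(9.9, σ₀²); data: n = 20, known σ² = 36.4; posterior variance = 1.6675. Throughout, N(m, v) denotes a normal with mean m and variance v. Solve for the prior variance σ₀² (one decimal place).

Posterior precision equals prior precision plus data precision: 1/σ_n² = 1/σ₀² + n/σ².
So 1/σ₀² = 1/1.6675 − 20/36.4 = 0.599700 − 0.549451 = 0.050249.
Hence σ₀² = 1/0.050249 ≈ 19.9.

σ₀² = 19.9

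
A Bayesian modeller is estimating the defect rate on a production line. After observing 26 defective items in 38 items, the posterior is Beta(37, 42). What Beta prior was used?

Under Beta–binomial conjugacy the posterior parameters are (a+s, b+f).
Subtract the data counts: 37−26=11, 42−12=30.

Beta(11, 30)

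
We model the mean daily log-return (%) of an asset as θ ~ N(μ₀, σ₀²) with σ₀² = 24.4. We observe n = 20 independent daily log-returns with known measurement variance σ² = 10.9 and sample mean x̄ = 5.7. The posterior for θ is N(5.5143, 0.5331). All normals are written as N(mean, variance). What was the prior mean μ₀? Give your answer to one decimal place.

μ₀ = -2.8

The posterior mean is a precision-weighted average: μ_n = (τ₀μ₀ + τ_data·x̄)/(τ₀+τ_data), with τ₀=1/σ₀² and τ_data=n/σ².
Here τ₀ = 1/24.4 = 0.040984 and τ_data = 20/10.9 = 1.834862, so τ_n = 1.875846.
Rearranging for μ₀: μ₀ = (μ_n·τ_n − τ_data·x̄)/τ₀ = (5.5143·1.875846 − 1.834862·5.7) / 0.040984 = -0.114736/0.040984 ≈ -2.8.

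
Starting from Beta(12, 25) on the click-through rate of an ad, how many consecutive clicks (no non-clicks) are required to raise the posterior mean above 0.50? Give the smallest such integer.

k = 14

After k clicks and 0 non-clicks the posterior is Beta(12+k, 25), with mean (12+k)/(12+25+k).
Set (12+k)/(37+k) > 0.50 and solve: k > (0.50·37 − 12)/(1 − 0.50) = 13.000.
The smallest integer exceeding 13.000 is 14, and checking k=14: (26)/(51) = 0.5098 > 0.50.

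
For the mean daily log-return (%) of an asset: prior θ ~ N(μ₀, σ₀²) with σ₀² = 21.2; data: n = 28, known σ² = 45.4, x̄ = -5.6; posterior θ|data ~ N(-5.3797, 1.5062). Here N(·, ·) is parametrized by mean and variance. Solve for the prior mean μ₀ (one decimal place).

μ₀ = -2.5

The posterior mean is a precision-weighted average: μ_n = (τ₀μ₀ + τ_data·x̄)/(τ₀+τ_data), with τ₀=1/σ₀² and τ_data=n/σ².
Here τ₀ = 1/21.2 = 0.047170 and τ_data = 28/45.4 = 0.616740, so τ_n = 0.663910.
Rearranging for μ₀: μ₀ = (μ_n·τ_n − τ_data·x̄)/τ₀ = (-5.3797·0.663910 − 0.616740·-5.6) / 0.047170 = -0.117893/0.047170 ≈ -2.5.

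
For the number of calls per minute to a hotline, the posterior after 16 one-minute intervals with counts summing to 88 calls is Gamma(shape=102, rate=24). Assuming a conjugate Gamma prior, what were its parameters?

Gamma–Poisson conjugacy: posterior shape = α + Σxᵢ, posterior rate = β + n.
So α = 102 − 88 = 14 and β = 24 − 16 = 8.

Gamma(shape=14, rate=8)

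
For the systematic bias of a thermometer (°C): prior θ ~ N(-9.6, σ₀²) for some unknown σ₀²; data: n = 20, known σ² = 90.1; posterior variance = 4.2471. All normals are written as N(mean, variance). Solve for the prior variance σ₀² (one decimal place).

σ₀² = 74.2

Posterior precision equals prior precision plus data precision: 1/σ_n² = 1/σ₀² + n/σ².
So 1/σ₀² = 1/4.2471 − 20/90.1 = 0.235455 − 0.221976 = 0.013479.
Hence σ₀² = 1/0.013479 ≈ 74.2.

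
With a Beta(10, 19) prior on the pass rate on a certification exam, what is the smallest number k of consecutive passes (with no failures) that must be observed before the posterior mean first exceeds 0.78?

k = 58

After k passes and 0 failures the posterior is Beta(10+k, 19), with mean (10+k)/(10+19+k).
Set (10+k)/(29+k) > 0.78 and solve: k > (0.78·29 − 10)/(1 − 0.78) = 57.364.
The smallest integer exceeding 57.364 is 58.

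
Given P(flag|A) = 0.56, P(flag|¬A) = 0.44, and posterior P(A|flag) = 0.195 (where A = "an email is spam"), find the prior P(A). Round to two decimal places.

In odds form, posterior odds = prior odds × likelihood ratio, so prior odds = posterior odds ÷ LR.
Posterior odds = 0.195/(1−0.195) = 0.2422. LR = 0.56/0.44 = 1.2727.
Prior odds = 0.2422/1.2727 = 0.1903, so P(A) = 0.1903/(1+0.1903) ≈ 0.16.

P(A) = 0.16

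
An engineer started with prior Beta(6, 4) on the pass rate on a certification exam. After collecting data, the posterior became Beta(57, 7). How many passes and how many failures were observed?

A Beta(α, β) prior with s successes and f failures in binomial data gives a Beta(α+s, β+f) posterior.
So s = 57 − 6 = 51 and f = 7 − 4 = 3.

51 passes and 3 failures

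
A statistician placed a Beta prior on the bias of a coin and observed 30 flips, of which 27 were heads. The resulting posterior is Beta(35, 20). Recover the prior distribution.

A Beta(α, β) prior with s successes and f failures in binomial data gives a Beta(α+s, β+f) posterior.
So α = 35 − 27 = 8 and β = 20 − 3 = 17.

Beta(8, 17)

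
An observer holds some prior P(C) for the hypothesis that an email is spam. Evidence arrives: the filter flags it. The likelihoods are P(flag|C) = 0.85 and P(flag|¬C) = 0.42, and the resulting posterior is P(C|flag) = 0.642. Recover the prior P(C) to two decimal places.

Bayes' rule in odds form gives O(C|E) = O(C)·[P(E|C)/P(E|¬C)], hence O(C) = O(C|E)/LR.
Posterior odds = 0.642/(1−0.642) = 1.7933. LR = 0.85/0.42 = 2.0238.
Prior odds = 1.7933/2.0238 = 0.8861, so P(C) = 0.8861/(1+0.8861) ≈ 0.47.

P(C) = 0.47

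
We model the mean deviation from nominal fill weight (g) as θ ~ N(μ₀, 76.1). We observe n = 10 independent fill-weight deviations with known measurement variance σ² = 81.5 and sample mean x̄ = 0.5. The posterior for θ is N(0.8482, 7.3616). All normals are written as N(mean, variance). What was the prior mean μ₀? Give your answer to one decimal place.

The posterior mean is a precision-weighted average: μ_n = (τ₀μ₀ + τ_data·x̄)/(τ₀+τ_data), with τ₀=1/σ₀² and τ_data=n/σ².
Here τ₀ = 1/76.1 = 0.013141 and τ_data = 10/81.5 = 0.122699, so τ_n = 0.135840.
Rearranging for μ₀: μ₀ = (μ_n·τ_n − τ_data·x̄)/τ₀ = (0.8482·0.135840 − 0.122699·0.5) / 0.013141 = 0.053870/0.013141 ≈ 4.1.

μ₀ = 4.1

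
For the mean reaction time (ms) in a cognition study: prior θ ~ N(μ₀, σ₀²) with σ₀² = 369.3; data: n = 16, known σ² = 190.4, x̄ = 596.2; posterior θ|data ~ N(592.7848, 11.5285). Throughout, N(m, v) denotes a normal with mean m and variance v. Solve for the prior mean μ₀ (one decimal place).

The posterior mean is a precision-weighted average: μ_n = (τ₀μ₀ + τ_data·x̄)/(τ₀+τ_data), with τ₀=1/σ₀² and τ_data=n/σ².
Here τ₀ = 1/369.3 = 0.002708 and τ_data = 16/190.4 = 0.084034, so τ_n = 0.086742.
Rearranging for μ₀: μ₀ = (μ_n·τ_n − τ_data·x̄)/τ₀ = (592.7848·0.086742 − 0.084034·596.2) / 0.002708 = 1.318268/0.002708 ≈ 486.8.

μ₀ = 486.8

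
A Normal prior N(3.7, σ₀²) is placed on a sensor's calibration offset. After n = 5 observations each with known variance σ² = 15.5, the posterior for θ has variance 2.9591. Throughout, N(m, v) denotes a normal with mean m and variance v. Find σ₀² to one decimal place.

σ₀² = 65.1

For the Normal–Normal model with known σ², precisions add: τ_n = τ₀ + n/σ².
So 1/σ₀² = 1/2.9591 − 5/15.5 = 0.337941 − 0.322581 = 0.015360.
Hence σ₀² = 1/0.015360 ≈ 65.1.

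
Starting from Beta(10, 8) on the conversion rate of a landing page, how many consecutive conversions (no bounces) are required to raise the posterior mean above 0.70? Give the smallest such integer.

k = 9

After k conversions and 0 bounces the posterior is Beta(10+k, 8), with mean (10+k)/(10+8+k).
Set (10+k)/(18+k) > 0.70 and solve: k > (0.70·18 − 10)/(1 − 0.70) = 8.667.
The smallest integer exceeding 8.667 is 9.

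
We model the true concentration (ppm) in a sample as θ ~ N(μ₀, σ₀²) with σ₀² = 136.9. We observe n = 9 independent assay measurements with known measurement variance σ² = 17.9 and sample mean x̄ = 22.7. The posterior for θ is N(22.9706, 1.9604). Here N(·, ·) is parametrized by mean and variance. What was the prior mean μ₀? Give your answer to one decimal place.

μ₀ = 41.6

The posterior mean is a precision-weighted average: μ_n = (τ₀μ₀ + τ_data·x̄)/(τ₀+τ_data), with τ₀=1/σ₀² and τ_data=n/σ².
Here τ₀ = 1/136.9 = 0.007305 and τ_data = 9/17.9 = 0.502793, so τ_n = 0.510098.
Rearranging for μ₀: μ₀ = (μ_n·τ_n − τ_data·x̄)/τ₀ = (22.9706·0.510098 − 0.502793·22.7) / 0.007305 = 0.303856/0.007305 ≈ 41.6.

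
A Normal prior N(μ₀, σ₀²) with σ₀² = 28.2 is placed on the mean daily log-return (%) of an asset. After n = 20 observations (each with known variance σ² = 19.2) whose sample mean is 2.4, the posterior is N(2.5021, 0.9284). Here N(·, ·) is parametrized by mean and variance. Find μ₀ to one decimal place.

With known observation variance, the Normal–Normal posterior has precision τ_n = τ₀ + n/σ² and mean μ_n = (τ₀μ₀ + (n/σ²)x̄)/τ_n.
Here τ₀ = 1/28.2 = 0.035461 and τ_data = 20/19.2 = 1.041667, so τ_n = 1.077128.
Rearranging for μ₀: μ₀ = (μ_n·τ_n − τ_data·x̄)/τ₀ = (2.5021·1.077128 − 1.041667·2.4) / 0.035461 = 0.195081/0.035461 ≈ 5.5.

μ₀ = 5.5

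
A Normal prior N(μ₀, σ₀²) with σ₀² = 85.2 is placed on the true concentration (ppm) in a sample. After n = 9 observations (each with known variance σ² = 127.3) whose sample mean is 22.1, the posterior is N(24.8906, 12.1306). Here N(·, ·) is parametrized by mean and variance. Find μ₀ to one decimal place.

The posterior mean is a precision-weighted average: μ_n = (τ₀μ₀ + τ_data·x̄)/(τ₀+τ_data), with τ₀=1/σ₀² and τ_data=n/σ².
Here τ₀ = 1/85.2 = 0.011737 and τ_data = 9/127.3 = 0.070699, so τ_n = 0.082436.
Rearranging for μ₀: μ₀ = (μ_n·τ_n − τ_data·x̄)/τ₀ = (24.8906·0.082436 − 0.070699·22.1) / 0.011737 = 0.489434/0.011737 ≈ 41.7.

μ₀ = 41.7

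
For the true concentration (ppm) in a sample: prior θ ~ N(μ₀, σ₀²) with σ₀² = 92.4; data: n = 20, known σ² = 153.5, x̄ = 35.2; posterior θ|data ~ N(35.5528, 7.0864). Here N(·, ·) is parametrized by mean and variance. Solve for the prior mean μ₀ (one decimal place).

μ₀ = 39.8

The posterior mean is a precision-weighted average: μ_n = (τ₀μ₀ + τ_data·x̄)/(τ₀+τ_data), with τ₀=1/σ₀² and τ_data=n/σ².
Here τ₀ = 1/92.4 = 0.010823 and τ_data = 20/153.5 = 0.130293, so τ_n = 0.141116.
Rearranging for μ₀: μ₀ = (μ_n·τ_n − τ_data·x̄)/τ₀ = (35.5528·0.141116 − 0.130293·35.2) / 0.010823 = 0.430755/0.010823 ≈ 39.8.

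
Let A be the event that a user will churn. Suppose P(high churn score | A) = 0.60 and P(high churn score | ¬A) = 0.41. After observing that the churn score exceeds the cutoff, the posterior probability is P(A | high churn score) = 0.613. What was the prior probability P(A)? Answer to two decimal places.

Bayes' rule in odds form gives O(A|E) = O(A)·[P(E|A)/P(E|¬A)], hence O(A) = O(A|E)/LR.
Posterior odds = 0.613/(1−0.613) = 1.5840. LR = 0.60/0.41 = 1.4634.
Prior odds = 1.5840/1.4634 = 1.0824, so P(A) = 1.0824/(1+1.0824) ≈ 0.52.

P(A) = 0.52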